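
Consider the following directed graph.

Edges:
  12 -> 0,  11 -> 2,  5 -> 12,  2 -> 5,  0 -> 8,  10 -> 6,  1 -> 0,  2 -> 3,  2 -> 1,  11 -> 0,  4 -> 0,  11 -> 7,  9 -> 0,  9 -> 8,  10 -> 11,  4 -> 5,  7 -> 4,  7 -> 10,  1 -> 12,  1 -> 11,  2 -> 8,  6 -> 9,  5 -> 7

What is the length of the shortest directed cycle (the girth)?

For each vertex v, BFS finds the shortest path from v back to v.
The shortest such closed walk is 2 → 1 → 11 → 2, length 3.

3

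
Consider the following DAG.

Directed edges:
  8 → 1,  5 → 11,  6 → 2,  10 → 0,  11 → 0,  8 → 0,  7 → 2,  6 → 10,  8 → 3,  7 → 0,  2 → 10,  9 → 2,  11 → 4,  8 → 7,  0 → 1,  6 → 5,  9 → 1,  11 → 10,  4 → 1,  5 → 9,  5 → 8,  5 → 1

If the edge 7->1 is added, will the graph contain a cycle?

Adding 7→1 creates a cycle iff 1 can already reach 7.
Explore from 1: no path reaches 7. The graph stays acyclic.

No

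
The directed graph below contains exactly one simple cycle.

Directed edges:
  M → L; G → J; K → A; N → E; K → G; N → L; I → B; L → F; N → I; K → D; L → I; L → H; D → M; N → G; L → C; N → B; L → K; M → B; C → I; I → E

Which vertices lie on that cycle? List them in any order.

DFS with gray/black marking from L:
L gray
  F gray
  F black
  H gray
  H black
  K gray
    D gray
      M gray
        B gray
        B black
        M→L: L is gray → back edge
Back edge closes the cycle L → K → D → M → L; its vertices are {D, K, L, M}.

D, K, L, M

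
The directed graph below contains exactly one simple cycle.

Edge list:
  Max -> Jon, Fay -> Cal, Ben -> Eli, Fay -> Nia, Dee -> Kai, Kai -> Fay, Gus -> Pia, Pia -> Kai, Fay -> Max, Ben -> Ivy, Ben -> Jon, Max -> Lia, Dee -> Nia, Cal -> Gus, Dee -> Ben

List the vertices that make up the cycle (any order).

DFS with gray/black marking from Kai:
Kai gray
  Fay gray
    Cal gray
      Gus gray
        Pia gray
          Pia→Kai: Kai is gray → back edge
Back edge closes the cycle Kai → Fay → Cal → Gus → Pia → Kai; its vertices are {Cal, Fay, Gus, Kai, Pia}.

Cal, Fay, Gus, Kai, Pia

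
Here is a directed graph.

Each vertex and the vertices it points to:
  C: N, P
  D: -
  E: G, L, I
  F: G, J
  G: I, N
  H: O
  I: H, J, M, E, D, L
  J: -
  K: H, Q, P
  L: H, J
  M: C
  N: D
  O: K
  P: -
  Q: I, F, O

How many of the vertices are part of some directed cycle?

9

A vertex is on a directed cycle iff it belongs to a strongly connected component of size ≥ 2 (or has a self-loop).
The vertices on cycles are {E, F, G, H, I, K, L, O, Q} — 9 in total.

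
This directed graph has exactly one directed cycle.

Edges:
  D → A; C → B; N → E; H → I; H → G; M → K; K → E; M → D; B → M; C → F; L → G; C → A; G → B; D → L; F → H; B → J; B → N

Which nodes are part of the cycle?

B, D, G, L, M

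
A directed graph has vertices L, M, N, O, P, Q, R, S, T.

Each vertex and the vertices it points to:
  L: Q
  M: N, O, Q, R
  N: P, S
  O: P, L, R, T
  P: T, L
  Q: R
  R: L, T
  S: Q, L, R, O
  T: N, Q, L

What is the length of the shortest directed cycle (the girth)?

3

For each vertex v, BFS finds the shortest path from v back to v.
The shortest such closed walk is N → P → T → N, length 3.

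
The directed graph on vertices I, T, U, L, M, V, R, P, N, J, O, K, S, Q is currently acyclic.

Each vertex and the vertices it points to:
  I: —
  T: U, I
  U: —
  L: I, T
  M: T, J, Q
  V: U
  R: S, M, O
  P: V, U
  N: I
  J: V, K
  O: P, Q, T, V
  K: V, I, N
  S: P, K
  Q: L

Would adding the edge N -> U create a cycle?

No

Adding N→U creates a cycle iff U can already reach N.
Explore from U: no path reaches N. The graph stays acyclic.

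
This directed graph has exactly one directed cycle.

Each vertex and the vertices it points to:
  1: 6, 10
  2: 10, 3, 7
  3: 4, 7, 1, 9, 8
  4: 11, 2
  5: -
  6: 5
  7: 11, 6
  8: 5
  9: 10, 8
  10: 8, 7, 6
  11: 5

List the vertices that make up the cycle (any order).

DFS with gray/black marking from 3:
3 gray
  4 gray
    11 gray
      5 gray
      5 black
    11 black
    2 gray
      10 gray
        8 gray
          8→5: 5 black — skip
        8 black
        7 gray
          7→11: 11 black — skip
          6 gray
            6→5: 5 black — skip
          6 black
        7 black
        10→6: 6 black — skip
      10 black
      2→3: 3 is gray → back edge
Back edge closes the cycle 3 → 4 → 2 → 3; its vertices are {2, 3, 4}.

2, 3, 4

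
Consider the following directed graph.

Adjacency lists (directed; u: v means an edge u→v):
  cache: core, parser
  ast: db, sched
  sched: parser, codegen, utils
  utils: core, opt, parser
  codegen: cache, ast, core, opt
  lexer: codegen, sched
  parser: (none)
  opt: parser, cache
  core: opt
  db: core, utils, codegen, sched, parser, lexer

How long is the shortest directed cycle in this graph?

3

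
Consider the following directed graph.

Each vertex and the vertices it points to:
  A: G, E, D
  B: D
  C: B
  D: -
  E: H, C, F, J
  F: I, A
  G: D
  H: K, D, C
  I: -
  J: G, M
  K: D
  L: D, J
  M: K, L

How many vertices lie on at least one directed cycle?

6

A vertex is on a directed cycle iff it belongs to a strongly connected component of size ≥ 2 (or has a self-loop).
The vertices on cycles are {A, E, F, J, L, M} — 6 in total.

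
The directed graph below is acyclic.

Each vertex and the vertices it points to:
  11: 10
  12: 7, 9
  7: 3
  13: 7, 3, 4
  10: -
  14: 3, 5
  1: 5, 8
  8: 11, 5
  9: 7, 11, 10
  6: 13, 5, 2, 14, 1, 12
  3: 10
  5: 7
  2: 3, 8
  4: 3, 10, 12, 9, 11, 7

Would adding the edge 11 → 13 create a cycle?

Yes

Adding 11→13 creates a cycle iff 13 can already reach 11.
Path from 13: 13 → 4 → 11.
So 13 → … → 11 → 13 is a cycle.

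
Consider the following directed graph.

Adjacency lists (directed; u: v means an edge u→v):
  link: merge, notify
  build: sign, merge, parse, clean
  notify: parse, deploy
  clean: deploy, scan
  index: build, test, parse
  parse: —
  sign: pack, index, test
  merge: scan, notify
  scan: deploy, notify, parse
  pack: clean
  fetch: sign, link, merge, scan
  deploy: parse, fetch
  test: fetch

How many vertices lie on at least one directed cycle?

12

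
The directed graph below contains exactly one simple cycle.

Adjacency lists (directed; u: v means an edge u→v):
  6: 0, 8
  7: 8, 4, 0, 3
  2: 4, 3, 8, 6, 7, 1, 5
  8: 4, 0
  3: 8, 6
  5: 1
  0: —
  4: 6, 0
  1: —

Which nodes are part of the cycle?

DFS with gray/black marking from 4:
4 gray
  6 gray
    0 gray
    0 black
    8 gray
      8→4: 4 is gray → back edge
Back edge closes the cycle 4 → 6 → 8 → 4; its vertices are {4, 6, 8}.

4, 6, 8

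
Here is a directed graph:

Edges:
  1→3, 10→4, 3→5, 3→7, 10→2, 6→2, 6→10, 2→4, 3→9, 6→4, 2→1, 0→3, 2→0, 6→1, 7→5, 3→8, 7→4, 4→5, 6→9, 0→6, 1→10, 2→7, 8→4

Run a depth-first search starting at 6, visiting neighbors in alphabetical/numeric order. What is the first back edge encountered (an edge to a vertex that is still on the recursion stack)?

0->6

DFS from 6 (visiting neighbors in alphabetical/numeric order); mark gray on enter, black on exit:
6 gray
  1 gray
    3 gray
      5 gray
      5 black
      7 gray
        4 gray
          4→5: 5 black — skip
        4 black
        7→5: 5 black — skip
      7 black
      8 gray
        8→4: 4 black — skip
      8 black
      9 gray
      9 black
    3 black
    10 gray
      2 gray
        0 gray
          0→3: 3 black — skip
          0→6: 6 is gray → back edge
First back edge: 0 → 6.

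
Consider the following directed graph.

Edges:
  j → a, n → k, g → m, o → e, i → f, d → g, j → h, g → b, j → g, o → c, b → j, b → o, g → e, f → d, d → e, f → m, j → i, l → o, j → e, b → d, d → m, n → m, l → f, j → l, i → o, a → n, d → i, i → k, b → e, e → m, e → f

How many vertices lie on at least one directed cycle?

9

A vertex is on a directed cycle iff it belongs to a strongly connected component of size ≥ 2 (or has a self-loop).
The vertices on cycles are {b, d, e, f, g, i, j, l, o} — 9 in total.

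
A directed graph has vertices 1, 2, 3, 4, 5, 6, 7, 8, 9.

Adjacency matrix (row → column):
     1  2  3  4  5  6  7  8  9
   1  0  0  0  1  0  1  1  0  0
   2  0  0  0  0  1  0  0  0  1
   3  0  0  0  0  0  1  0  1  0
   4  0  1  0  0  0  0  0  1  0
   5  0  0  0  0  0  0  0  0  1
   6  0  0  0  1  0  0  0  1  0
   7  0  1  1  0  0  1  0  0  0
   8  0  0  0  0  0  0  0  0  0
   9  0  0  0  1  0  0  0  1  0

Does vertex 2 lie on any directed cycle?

2 is on a cycle iff 2 can reach itself via ≥1 edge.
2 → 9 → 4 → 2 — yes.

Yes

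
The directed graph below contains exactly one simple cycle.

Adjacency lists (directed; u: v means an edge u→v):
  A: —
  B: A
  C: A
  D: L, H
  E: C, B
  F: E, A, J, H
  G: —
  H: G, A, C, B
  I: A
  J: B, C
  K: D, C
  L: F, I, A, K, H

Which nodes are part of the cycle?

DFS with gray/black marking from D:
D gray
  L gray
    F gray
      E gray
        C gray
          A gray
          A black
        C black
        B gray
          B→A: A black — skip
        B black
      E black
      F→A: A black — skip
      J gray
        J→B: B black — skip
        J→C: C black — skip
      J black
      H gray
        G gray
        G black
        H→A: A black — skip
        H→C: C black — skip
        H→B: B black — skip
      H black
    F black
    I gray
      I→A: A black — skip
    I black
    L→A: A black — skip
    K gray
      K→D: D is gray → back edge
Back edge closes the cycle D → L → K → D; its vertices are {D, K, L}.

D, K, L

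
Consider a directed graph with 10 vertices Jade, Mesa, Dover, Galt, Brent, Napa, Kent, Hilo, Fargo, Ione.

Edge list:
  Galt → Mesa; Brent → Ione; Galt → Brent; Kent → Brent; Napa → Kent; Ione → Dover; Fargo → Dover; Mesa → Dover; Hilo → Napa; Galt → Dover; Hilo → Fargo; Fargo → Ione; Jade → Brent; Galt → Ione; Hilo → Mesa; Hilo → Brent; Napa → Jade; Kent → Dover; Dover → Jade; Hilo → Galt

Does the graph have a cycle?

DFS with white/gray/black marking, starting from Ione:
Ione gray
  Dover gray
    Jade gray
      Brent gray
        Brent→Ione: Ione is gray → back edge
Back edge found, so a cycle exists: Ione → Dover → Jade → Brent → Ione.

Yes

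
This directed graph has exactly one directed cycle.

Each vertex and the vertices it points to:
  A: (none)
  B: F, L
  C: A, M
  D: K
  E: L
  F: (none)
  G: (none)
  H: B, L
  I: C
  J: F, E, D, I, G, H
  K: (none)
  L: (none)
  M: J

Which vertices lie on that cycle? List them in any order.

DFS with gray/black marking from J:
J gray
  F gray
  F black
  E gray
    L gray
    L black
  E black
  D gray
    K gray
    K black
  D black
  I gray
    C gray
      A gray
      A black
      M gray
        M→J: J is gray → back edge
Back edge closes the cycle J → I → C → M → J; its vertices are {C, I, J, M}.

C, I, J, M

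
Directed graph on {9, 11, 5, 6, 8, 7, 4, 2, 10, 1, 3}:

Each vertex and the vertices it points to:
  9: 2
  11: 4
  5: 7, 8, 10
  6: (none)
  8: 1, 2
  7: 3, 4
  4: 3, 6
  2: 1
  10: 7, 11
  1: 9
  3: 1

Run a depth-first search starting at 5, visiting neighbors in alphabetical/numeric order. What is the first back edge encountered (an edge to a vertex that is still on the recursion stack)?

2->1

DFS from 5 (visiting neighbors in alphabetical/numeric order); mark gray on enter, black on exit:
5 gray
  7 gray
    3 gray
      1 gray
        9 gray
          2 gray
            2→1: 1 is gray → back edge
First back edge: 2 → 1.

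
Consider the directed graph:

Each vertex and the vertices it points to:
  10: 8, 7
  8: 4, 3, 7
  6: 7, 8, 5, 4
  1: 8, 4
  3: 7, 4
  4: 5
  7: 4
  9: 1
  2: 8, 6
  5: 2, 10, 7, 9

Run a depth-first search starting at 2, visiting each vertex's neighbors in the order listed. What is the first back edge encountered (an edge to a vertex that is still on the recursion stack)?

DFS from 2 (visiting each vertex's neighbors in the order listed); mark gray on enter, black on exit:
2 gray
  8 gray
    4 gray
      5 gray
        5→2: 2 is gray → back edge
First back edge: 5 → 2.

5→2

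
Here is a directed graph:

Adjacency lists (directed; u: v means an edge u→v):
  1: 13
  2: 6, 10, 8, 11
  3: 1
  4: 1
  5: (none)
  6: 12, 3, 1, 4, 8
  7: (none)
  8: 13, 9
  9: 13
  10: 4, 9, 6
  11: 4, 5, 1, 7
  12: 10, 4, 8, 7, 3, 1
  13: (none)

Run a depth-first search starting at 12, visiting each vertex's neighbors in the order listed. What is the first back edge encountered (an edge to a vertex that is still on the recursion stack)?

6→12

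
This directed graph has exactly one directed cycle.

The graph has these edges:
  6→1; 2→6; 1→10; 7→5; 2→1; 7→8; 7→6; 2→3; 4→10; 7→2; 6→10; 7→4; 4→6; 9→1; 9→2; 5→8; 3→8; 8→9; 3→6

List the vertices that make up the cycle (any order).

2, 3, 8, 9

DFS with gray/black marking from 2:
2 gray
  3 gray
    8 gray
      9 gray
        9→2: 2 is gray → back edge
Back edge closes the cycle 2 → 3 → 8 → 9 → 2; its vertices are {2, 3, 8, 9}.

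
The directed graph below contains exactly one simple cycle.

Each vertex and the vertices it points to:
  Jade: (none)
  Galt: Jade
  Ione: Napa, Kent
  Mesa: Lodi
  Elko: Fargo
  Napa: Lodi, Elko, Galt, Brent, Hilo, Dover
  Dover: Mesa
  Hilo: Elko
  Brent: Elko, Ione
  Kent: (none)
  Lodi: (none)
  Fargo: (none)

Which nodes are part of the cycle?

DFS with gray/black marking from Napa:
Napa gray
  Lodi gray
  Lodi black
  Elko gray
    Fargo gray
    Fargo black
  Elko black
  Galt gray
    Jade gray
    Jade black
  Galt black
  Brent gray
    Brent→Elko: Elko black — skip
    Ione gray
      Ione→Napa: Napa is gray → back edge
Back edge closes the cycle Napa → Brent → Ione → Napa; its vertices are {Ione, Napa, Brent}.

Ione, Napa, Brent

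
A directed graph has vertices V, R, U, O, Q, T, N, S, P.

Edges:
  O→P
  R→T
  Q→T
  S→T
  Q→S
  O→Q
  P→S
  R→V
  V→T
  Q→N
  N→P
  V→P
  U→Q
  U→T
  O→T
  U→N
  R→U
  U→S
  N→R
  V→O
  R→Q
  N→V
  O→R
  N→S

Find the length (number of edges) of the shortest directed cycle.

3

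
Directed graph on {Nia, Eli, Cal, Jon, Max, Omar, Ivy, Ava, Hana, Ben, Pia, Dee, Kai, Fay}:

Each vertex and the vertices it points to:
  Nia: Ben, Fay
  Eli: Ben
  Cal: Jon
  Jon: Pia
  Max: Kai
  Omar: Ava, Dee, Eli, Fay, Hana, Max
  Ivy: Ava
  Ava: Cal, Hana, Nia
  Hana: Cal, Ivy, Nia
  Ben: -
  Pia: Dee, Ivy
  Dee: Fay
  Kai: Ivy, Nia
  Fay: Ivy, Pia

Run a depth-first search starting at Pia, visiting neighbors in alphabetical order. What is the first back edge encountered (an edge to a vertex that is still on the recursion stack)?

Jon->Pia

DFS from Pia (visiting neighbors in alphabetical order); mark gray on enter, black on exit:
Pia gray
  Dee gray
    Fay gray
      Ivy gray
        Ava gray
          Cal gray
            Jon gray
              Jon→Pia: Pia is gray → back edge
First back edge: Jon → Pia.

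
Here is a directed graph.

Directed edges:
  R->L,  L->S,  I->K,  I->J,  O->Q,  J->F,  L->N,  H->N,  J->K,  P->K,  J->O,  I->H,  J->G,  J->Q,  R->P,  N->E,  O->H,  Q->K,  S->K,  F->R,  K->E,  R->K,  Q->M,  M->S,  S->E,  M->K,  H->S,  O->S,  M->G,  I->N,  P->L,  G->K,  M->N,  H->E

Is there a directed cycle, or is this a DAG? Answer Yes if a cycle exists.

No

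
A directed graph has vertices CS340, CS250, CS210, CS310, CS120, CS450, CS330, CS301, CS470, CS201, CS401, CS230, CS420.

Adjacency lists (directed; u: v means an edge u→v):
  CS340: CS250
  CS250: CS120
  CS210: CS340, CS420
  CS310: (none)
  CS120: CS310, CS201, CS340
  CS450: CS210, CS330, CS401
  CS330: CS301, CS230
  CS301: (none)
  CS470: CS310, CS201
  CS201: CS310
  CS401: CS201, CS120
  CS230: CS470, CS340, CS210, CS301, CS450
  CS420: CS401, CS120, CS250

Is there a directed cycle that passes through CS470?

CS470 lies on a cycle iff there is a path from CS470 back to itself.
Exploring from CS470, it never reaches itself; equivalently, its strongly connected component is a singleton.

No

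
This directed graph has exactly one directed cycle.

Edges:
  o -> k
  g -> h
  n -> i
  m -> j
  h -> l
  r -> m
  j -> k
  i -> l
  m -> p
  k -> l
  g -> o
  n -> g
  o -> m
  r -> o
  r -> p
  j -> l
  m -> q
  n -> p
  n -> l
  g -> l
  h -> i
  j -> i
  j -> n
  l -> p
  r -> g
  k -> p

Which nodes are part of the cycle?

g, j, m, n, o

DFS with gray/black marking from g:
g gray
  h gray
    l gray
      p gray
      p black
    l black
    i gray
      i→l: l black — skip
    i black
  h black
  o gray
    k gray
      k→l: l black — skip
      k→p: p black — skip
    k black
    m gray
      q gray
      q black
      j gray
        j→i: i black — skip
        n gray
          n→g: g is gray → back edge
Back edge closes the cycle g → o → m → j → n → g; its vertices are {g, j, m, n, o}.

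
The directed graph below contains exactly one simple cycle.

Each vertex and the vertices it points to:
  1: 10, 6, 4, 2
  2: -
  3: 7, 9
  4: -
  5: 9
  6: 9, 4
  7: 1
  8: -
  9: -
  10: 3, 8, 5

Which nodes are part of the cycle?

1, 3, 7, 10

DFS with gray/black marking from 1:
1 gray
  10 gray
    3 gray
      7 gray
        7→1: 1 is gray → back edge
Back edge closes the cycle 1 → 10 → 3 → 7 → 1; its vertices are {1, 3, 7, 10}.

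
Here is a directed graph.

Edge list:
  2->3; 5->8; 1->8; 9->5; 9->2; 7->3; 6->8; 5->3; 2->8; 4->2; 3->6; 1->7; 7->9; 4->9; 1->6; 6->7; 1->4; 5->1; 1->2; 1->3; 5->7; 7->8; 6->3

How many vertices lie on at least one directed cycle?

A vertex is on a directed cycle iff it belongs to a strongly connected component of size ≥ 2 (or has a self-loop).
The vertices on cycles are {1, 2, 3, 4, 5, 6, 7, 9} — 8 in total.

8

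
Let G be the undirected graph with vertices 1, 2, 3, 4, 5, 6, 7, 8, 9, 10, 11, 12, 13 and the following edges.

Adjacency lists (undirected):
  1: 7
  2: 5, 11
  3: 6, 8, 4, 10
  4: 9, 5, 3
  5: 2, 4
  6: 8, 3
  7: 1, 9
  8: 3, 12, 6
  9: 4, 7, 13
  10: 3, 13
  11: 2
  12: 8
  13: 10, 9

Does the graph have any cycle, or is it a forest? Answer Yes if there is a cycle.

DFS, tracking each vertex's parent; an edge to a visited non-parent vertex closes a cycle.
Start from 8:
visit 8 (parent –)
  visit 3 (parent 8)
    visit 6 (parent 3)
      6–8: 8 visited and ≠ parent → cycle
Cycle: 8 – 3 – 6 – 8.

Yes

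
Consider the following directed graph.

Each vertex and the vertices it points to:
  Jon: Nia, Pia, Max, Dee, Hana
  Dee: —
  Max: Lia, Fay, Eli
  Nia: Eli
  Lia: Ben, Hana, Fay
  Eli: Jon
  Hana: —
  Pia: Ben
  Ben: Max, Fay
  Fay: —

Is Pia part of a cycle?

Pia is on a cycle iff Pia can reach itself via ≥1 edge.
Pia → Ben → Max → Eli → Jon → Pia — yes.

Yes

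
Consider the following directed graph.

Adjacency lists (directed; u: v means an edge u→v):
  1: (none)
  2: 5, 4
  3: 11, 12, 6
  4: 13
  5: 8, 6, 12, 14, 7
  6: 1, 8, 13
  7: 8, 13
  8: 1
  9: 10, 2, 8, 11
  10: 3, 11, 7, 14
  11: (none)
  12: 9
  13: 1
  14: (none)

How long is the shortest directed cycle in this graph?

4

For each vertex v, BFS finds the shortest path from v back to v.
The shortest such closed walk is 12 → 9 → 10 → 3 → 12, length 4.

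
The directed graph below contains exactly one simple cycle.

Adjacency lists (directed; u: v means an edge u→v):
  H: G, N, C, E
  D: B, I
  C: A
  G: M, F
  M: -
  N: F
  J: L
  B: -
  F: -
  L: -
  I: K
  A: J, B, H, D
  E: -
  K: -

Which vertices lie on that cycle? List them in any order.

A, C, H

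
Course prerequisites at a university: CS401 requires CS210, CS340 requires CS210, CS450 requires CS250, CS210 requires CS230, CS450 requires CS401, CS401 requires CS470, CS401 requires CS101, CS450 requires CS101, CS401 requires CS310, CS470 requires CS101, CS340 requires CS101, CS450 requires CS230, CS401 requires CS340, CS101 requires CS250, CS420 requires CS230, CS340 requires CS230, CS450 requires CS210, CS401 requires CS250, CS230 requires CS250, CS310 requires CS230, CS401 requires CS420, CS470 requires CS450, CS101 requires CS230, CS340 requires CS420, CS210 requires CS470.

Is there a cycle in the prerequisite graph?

DFS with white/gray/black marking, starting from CS250:
CS250 gray
CS250 black
CS420 gray
  CS230 gray
    CS230→CS250: CS250 black — skip
  CS230 black
CS420 black
CS101 gray
  CS101→CS230: CS230 black — skip
  CS101→CS250: CS250 black — skip
CS101 black
CS450 gray
  CS450→CS101: CS101 black — skip
  CS401 gray
    CS401→CS420: CS420 black — skip
    CS401→CS250: CS250 black — skip
    CS401→CS101: CS101 black — skip
    CS310 gray
      CS310→CS230: CS230 black — skip
    CS310 black
    CS470 gray
      CS470→CS450: CS450 is gray → back edge
Back edge found, so a cycle exists: CS450 → CS401 → CS470 → CS450.

Yes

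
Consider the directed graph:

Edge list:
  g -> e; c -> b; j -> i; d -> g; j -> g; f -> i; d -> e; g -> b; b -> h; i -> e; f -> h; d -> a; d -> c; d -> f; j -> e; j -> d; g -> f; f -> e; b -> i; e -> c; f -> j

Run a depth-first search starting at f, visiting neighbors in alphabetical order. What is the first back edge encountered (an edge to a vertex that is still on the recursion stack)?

i→e

DFS from f (visiting neighbors in alphabetical order); mark gray on enter, black on exit:
f gray
  e gray
    c gray
      b gray
        h gray
        h black
        i gray
          i→e: e is gray → back edge
First back edge: i → e.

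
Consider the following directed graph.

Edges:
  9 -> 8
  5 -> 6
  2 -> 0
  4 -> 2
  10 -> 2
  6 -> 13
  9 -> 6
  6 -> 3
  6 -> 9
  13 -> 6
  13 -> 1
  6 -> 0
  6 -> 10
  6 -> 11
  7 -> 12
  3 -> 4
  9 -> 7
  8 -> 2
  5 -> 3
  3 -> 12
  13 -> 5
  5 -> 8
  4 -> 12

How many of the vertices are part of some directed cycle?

4

A vertex is on a directed cycle iff it belongs to a strongly connected component of size ≥ 2 (or has a self-loop).
The vertices on cycles are {5, 6, 9, 13} — 4 in total.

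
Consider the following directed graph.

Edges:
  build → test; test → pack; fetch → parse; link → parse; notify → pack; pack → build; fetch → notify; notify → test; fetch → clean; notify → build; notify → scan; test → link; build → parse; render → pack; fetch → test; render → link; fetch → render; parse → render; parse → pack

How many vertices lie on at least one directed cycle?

A vertex is on a directed cycle iff it belongs to a strongly connected component of size ≥ 2 (or has a self-loop).
The vertices on cycles are {link, pack, test, build, parse, render} — 6 in total.

6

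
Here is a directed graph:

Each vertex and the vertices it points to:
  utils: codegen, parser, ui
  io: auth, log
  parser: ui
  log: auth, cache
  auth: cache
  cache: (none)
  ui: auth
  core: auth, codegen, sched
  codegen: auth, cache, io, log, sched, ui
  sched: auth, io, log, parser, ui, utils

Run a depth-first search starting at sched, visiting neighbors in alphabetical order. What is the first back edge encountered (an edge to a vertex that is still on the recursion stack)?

codegen->sched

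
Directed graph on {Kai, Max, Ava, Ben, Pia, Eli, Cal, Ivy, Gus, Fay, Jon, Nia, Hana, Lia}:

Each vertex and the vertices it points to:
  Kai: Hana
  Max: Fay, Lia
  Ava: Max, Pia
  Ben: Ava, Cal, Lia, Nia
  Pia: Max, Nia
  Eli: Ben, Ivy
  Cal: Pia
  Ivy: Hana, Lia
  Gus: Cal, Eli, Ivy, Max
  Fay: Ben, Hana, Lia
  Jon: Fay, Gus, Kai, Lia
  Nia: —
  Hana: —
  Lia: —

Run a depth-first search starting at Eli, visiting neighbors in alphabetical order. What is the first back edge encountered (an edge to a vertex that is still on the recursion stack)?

Fay→Ben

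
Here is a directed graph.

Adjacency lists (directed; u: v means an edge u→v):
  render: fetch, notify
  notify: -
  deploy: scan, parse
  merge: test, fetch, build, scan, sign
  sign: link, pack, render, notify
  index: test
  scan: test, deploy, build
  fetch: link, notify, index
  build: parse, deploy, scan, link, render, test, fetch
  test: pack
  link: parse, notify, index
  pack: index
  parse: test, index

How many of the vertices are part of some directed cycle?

6

A vertex is on a directed cycle iff it belongs to a strongly connected component of size ≥ 2 (or has a self-loop).
The vertices on cycles are {pack, scan, test, build, index, deploy} — 6 in total.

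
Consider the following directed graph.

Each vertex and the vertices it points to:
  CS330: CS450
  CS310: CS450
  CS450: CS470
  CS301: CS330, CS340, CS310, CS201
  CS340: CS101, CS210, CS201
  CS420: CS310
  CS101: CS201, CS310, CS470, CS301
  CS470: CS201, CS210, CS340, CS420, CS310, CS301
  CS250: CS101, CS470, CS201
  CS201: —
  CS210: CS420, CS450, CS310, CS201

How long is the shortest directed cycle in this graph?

3

For each vertex v, BFS finds the shortest path from v back to v.
The shortest such closed walk is CS101 → CS301 → CS340 → CS101, length 3.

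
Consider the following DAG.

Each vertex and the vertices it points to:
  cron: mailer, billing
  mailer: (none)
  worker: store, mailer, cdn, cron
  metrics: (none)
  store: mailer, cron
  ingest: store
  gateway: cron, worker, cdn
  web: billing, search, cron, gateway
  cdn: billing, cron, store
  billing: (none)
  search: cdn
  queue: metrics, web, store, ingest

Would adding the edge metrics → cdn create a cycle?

No

Adding metrics→cdn creates a cycle iff cdn can already reach metrics.
Explore from cdn: no path reaches metrics. The graph stays acyclic.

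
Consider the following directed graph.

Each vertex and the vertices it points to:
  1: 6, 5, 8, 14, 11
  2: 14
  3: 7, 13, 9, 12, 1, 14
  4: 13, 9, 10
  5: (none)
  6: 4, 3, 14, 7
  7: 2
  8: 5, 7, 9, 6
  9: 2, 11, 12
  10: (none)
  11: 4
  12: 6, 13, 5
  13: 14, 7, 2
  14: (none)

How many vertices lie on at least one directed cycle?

8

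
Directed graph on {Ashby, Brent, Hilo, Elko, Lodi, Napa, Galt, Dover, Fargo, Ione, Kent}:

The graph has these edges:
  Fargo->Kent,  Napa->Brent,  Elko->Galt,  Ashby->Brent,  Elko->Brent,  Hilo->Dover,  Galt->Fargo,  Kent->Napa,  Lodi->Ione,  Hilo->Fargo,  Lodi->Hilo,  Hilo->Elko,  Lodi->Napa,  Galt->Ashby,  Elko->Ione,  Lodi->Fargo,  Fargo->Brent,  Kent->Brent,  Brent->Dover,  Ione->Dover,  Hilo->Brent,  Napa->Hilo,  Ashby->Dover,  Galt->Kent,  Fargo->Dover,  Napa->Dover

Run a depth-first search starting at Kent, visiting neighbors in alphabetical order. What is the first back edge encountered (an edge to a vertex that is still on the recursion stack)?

Fargo->Kent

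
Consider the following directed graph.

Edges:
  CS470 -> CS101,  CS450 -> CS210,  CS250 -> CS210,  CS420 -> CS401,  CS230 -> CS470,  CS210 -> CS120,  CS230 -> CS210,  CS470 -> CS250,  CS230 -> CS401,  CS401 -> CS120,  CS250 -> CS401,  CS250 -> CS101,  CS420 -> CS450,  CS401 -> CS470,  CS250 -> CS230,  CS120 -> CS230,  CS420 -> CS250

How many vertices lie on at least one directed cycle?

6

A vertex is on a directed cycle iff it belongs to a strongly connected component of size ≥ 2 (or has a self-loop).
The vertices on cycles are {CS120, CS210, CS230, CS250, CS401, CS470} — 6 in total.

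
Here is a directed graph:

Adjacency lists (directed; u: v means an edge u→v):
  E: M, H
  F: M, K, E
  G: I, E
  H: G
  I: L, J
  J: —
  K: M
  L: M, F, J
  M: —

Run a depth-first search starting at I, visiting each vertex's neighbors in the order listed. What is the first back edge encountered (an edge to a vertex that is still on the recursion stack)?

DFS from I (visiting each vertex's neighbors in the order listed); mark gray on enter, black on exit:
I gray
  L gray
    M gray
    M black
    F gray
      F→M: M black — skip
      K gray
        K→M: M black — skip
      K black
      E gray
        E→M: M black — skip
        H gray
          G gray
            G→I: I is gray → back edge
First back edge: G → I.

G->I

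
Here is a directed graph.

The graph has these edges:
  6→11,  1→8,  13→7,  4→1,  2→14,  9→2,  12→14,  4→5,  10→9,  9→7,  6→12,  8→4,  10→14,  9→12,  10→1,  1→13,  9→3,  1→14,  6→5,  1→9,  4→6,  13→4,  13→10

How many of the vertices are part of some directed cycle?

5

A vertex is on a directed cycle iff it belongs to a strongly connected component of size ≥ 2 (or has a self-loop).
The vertices on cycles are {1, 4, 8, 10, 13} — 5 in total.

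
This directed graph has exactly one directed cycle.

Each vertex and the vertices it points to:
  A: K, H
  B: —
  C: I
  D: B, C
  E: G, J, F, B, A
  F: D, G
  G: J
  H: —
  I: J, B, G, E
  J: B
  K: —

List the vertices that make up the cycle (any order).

C, D, E, F, I

DFS with gray/black marking from E:
E gray
  G gray
    J gray
      B gray
      B black
    J black
  G black
  E→J: J black — skip
  F gray
    D gray
      D→B: B black — skip
      C gray
        I gray
          I→J: J black — skip
          I→B: B black — skip
          I→G: G black — skip
          I→E: E is gray → back edge
Back edge closes the cycle E → F → D → C → I → E; its vertices are {C, D, E, F, I}.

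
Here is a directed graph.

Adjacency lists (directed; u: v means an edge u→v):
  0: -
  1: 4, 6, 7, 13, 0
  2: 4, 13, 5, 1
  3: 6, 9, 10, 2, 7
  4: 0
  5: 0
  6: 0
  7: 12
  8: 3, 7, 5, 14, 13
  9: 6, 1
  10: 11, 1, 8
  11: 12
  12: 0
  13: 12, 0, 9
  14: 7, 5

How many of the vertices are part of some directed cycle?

A vertex is on a directed cycle iff it belongs to a strongly connected component of size ≥ 2 (or has a self-loop).
The vertices on cycles are {1, 3, 8, 9, 10, 13} — 6 in total.

6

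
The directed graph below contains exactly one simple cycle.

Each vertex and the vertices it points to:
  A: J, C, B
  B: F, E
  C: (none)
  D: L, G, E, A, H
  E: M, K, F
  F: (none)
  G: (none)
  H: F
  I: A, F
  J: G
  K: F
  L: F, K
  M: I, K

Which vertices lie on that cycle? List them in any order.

DFS with gray/black marking from A:
A gray
  J gray
    G gray
    G black
  J black
  C gray
  C black
  B gray
    F gray
    F black
    E gray
      M gray
        I gray
          I→A: A is gray → back edge
Back edge closes the cycle A → B → E → M → I → A; its vertices are {A, B, E, I, M}.

A, B, E, I, M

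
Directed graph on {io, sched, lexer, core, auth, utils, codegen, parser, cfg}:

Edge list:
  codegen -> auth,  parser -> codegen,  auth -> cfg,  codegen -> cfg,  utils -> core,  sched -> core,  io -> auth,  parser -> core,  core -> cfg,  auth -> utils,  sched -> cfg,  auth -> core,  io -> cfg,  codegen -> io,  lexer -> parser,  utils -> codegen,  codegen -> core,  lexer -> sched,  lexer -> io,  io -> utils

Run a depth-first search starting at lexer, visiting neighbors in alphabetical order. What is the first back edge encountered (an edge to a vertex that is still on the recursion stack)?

codegen→auth

DFS from lexer (visiting neighbors in alphabetical order); mark gray on enter, black on exit:
lexer gray
  io gray
    auth gray
      cfg gray
      cfg black
      core gray
        core→cfg: cfg black — skip
      core black
      utils gray
        codegen gray
          codegen→auth: auth is gray → back edge
First back edge: codegen → auth.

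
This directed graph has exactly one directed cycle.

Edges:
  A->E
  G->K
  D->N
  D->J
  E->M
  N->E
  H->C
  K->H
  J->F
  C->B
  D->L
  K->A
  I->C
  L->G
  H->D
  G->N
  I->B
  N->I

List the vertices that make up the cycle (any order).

DFS with gray/black marking from D:
D gray
  L gray
    G gray
      N gray
        E gray
          M gray
          M black
        E black
        I gray
          B gray
          B black
          C gray
            C→B: B black — skip
          C black
        I black
      N black
      K gray
        H gray
          H→C: C black — skip
          H→D: D is gray → back edge
Back edge closes the cycle D → L → G → K → H → D; its vertices are {D, G, H, K, L}.

D, G, H, K, L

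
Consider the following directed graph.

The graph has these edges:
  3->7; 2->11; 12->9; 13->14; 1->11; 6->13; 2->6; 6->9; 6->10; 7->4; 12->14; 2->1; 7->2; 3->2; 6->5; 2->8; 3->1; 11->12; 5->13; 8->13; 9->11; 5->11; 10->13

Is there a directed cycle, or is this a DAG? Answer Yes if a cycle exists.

Yes

DFS with white/gray/black marking, starting from 1:
1 gray
  11 gray
    12 gray
      9 gray
        9→11: 11 is gray → back edge
Back edge found, so a cycle exists: 11 → 12 → 9 → 11.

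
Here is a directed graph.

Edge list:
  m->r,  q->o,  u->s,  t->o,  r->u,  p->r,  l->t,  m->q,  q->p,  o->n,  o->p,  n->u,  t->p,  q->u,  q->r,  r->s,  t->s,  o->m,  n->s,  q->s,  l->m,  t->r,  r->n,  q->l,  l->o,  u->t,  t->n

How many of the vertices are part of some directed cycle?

9

A vertex is on a directed cycle iff it belongs to a strongly connected component of size ≥ 2 (or has a self-loop).
The vertices on cycles are {l, m, n, o, p, q, r, t, u} — 9 in total.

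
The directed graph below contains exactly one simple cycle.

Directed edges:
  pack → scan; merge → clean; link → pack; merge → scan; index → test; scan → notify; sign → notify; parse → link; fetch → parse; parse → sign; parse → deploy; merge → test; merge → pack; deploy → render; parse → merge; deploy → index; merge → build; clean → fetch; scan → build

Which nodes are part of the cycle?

DFS with gray/black marking from parse:
parse gray
  sign gray
    notify gray
    notify black
  sign black
  merge gray
    pack gray
      scan gray
        build gray
        build black
        scan→notify: notify black — skip
      scan black
    pack black
    merge→build: build black — skip
    test gray
    test black
    merge→scan: scan black — skip
    clean gray
      fetch gray
        fetch→parse: parse is gray → back edge
Back edge closes the cycle parse → merge → clean → fetch → parse; its vertices are {clean, fetch, merge, parse}.

clean, fetch, merge, parse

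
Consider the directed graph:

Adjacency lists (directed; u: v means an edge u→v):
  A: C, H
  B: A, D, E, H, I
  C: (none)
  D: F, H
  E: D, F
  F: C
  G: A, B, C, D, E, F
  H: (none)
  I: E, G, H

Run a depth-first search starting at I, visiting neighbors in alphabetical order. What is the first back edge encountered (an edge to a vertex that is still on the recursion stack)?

DFS from I (visiting neighbors in alphabetical order); mark gray on enter, black on exit:
I gray
  E gray
    D gray
      F gray
        C gray
        C black
      F black
      H gray
      H black
    D black
    E→F: F black — skip
  E black
  G gray
    A gray
      A→C: C black — skip
      A→H: H black — skip
    A black
    B gray
      B→A: A black — skip
      B→D: D black — skip
      B→E: E black — skip
      B→H: H black — skip
      B→I: I is gray → back edge
First back edge: B → I.

B→I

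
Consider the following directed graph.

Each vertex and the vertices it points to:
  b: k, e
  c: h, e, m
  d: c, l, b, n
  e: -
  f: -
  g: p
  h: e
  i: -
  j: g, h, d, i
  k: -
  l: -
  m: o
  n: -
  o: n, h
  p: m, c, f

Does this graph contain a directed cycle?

No

DFS with white/gray/black marking, starting from m:
m gray
  o gray
    n gray
    n black
    h gray
      e gray
      e black
    h black
  o black
m black
b gray
  k gray
  k black
  b→e: e black — skip
b black
c gray
  c→h: h black — skip
  c→e: e black — skip
  c→m: m black — skip
c black
d gray
  d→c: c black — skip
  l gray
  l black
  d→b: b black — skip
  d→n: n black — skip
d black
f gray
f black
g gray
  p gray
    p→m: m black — skip
    p→c: c black — skip
    p→f: f black — skip
  p black
g black
i gray
i black
j gray
  j→g: g black — skip
  j→h: h black — skip
  j→d: d black — skip
  j→i: i black — skip
j black
Every edge goes to a white or black vertex — no back edge, so the graph is acyclic.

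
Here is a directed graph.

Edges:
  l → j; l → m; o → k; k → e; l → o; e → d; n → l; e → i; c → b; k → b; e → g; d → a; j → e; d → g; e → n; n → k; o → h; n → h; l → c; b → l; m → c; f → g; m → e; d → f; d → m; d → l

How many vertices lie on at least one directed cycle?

A vertex is on a directed cycle iff it belongs to a strongly connected component of size ≥ 2 (or has a self-loop).
The vertices on cycles are {b, c, d, e, j, k, l, m, n, o} — 10 in total.

10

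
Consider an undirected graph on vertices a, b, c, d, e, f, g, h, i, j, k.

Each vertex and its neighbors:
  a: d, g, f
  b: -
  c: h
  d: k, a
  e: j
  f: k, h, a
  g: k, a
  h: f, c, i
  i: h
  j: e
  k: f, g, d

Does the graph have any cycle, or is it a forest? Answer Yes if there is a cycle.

DFS, tracking each vertex's parent; an edge to a visited non-parent vertex closes a cycle.
Start from e:
visit e (parent –)
  visit j (parent e)
    j–e: parent, skip
visit a (parent –)
  visit d (parent a)
    visit k (parent d)
      visit f (parent k)
        f–k: parent, skip
        visit h (parent f)
          h–f: parent, skip
          visit c (parent h)
            c–h: parent, skip
          visit i (parent h)
            i–h: parent, skip
        f–a: a visited and ≠ parent → cycle
Cycle: a – d – k – f – a.

Yes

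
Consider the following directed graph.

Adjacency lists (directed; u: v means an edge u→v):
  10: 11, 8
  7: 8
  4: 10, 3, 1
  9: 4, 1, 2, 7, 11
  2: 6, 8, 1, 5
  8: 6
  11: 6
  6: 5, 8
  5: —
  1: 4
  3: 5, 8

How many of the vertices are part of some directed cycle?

4

A vertex is on a directed cycle iff it belongs to a strongly connected component of size ≥ 2 (or has a self-loop).
The vertices on cycles are {1, 4, 6, 8} — 4 in total.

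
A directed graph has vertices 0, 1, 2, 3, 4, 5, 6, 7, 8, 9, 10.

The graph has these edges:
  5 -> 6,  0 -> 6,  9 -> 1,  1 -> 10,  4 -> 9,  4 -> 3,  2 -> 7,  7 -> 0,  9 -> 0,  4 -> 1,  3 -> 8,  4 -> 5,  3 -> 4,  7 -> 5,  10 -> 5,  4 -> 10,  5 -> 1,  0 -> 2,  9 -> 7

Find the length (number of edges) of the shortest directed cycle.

2

For each vertex v, BFS finds the shortest path from v back to v.
The shortest such closed walk is 3 → 4 → 3, length 2.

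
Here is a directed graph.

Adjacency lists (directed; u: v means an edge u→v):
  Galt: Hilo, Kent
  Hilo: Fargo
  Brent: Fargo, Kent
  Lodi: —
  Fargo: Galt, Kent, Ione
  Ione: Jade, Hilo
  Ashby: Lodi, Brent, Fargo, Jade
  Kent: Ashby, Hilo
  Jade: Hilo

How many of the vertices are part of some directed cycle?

A vertex is on a directed cycle iff it belongs to a strongly connected component of size ≥ 2 (or has a self-loop).
The vertices on cycles are {Galt, Hilo, Ione, Jade, Kent, Ashby, Brent, Fargo} — 8 in total.

8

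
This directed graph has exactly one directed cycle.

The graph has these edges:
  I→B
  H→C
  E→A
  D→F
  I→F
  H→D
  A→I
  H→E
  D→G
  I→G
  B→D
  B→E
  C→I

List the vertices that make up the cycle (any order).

A, B, E, I

DFS with gray/black marking from E:
E gray
  A gray
    I gray
      F gray
      F black
      B gray
        D gray
          D→F: F black — skip
          G gray
          G black
        D black
        B→E: E is gray → back edge
Back edge closes the cycle E → A → I → B → E; its vertices are {A, B, E, I}.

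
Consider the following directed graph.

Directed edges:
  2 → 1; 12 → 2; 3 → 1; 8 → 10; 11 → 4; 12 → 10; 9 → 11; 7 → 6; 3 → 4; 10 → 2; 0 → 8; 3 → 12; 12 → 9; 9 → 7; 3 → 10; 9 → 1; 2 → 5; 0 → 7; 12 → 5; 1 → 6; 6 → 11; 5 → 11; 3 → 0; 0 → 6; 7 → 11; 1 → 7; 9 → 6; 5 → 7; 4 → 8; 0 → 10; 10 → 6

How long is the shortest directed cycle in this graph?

For each vertex v, BFS finds the shortest path from v back to v.
The shortest such closed walk is 4 → 8 → 10 → 6 → 11 → 4, length 5.

5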